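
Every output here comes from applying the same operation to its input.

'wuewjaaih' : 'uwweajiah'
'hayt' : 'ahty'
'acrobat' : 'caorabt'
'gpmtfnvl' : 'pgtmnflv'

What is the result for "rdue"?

In each case the input is transformed by: swap each adjacent pair of characters (1↔2, 3↔4, ...).
On "rdue" that produces "dreu".

dreu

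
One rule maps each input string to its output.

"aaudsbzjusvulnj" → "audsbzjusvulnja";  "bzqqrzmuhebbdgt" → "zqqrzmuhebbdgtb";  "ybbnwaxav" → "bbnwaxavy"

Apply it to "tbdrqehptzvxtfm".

The pattern: move the first character to the end.
On "tbdrqehptzvxtfm" that produces "bdrqehptzvxtfmt".

bdrqehptzvxtfmt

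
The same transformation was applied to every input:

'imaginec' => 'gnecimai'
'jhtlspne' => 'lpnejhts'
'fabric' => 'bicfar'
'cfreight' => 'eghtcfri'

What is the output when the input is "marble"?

rlemab

Looking at the pairs, the operation is to swap the front and back halves of the string, then swap the first and last characters.
Working it through for "marble": intermediate "blemar", final "rlemab".
(Check on "fabric": → "ricfab" → "bicfar" ✓)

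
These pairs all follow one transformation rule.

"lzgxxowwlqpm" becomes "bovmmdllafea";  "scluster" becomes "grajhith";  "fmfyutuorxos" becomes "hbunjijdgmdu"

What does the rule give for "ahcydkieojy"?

nwrnszxtdyp

Rule — shift every letter 11 places backward in the alphabet (wrapping around), then swap the first and last characters.
For "ahcydkieojy", step one produces "pwrnszxtdyn"; step two turns that into "nwrnszxtdyp".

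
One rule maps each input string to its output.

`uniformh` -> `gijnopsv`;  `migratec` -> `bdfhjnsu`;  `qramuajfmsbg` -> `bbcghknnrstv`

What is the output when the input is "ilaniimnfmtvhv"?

The transformation: shift every letter 1 place forward in the alphabet (wrapping around), then sort the characters into alphabetical order.
Doing the same to "ilaniimnfmtvhv": "bgijjjmnnoouww".

bgijjjmnnoouww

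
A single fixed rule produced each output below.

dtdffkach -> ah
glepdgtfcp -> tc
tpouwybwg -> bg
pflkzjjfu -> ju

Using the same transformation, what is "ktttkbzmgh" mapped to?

The pattern: keep every other character starting from the first (positions 1st, 3rd, 5th, ...), then delete the first 3 characters.
"ktttkbzmgh" → "ktkzg" → "zg".

zg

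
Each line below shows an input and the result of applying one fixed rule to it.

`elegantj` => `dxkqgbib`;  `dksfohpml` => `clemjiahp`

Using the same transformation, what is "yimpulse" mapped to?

mripbvfj

What's happening: shift every letter 3 places backward in the alphabet (wrapping around), then move the first 3 characters to the end (rotate left by 3).
For "yimpulse", step one produces "vfjmripb"; step two turns that into "mripbvfj".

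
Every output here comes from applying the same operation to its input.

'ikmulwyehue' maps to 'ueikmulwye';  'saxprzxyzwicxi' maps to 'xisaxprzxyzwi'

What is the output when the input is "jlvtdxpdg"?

dgjlvtdx

What's happening: move the last 2 characters to the front (rotate right by 2), then delete the last character.
Working it through for "jlvtdxpdg": intermediate "dgjlvtdxp", final "dgjlvtdx".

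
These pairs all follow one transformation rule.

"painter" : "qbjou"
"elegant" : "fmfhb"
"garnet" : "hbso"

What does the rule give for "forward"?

gpsxb

Looking at the pairs, the operation is to shift every letter 1 place forward in the alphabet (wrapping around), then delete the last 2 characters.
Working it through for "forward": intermediate "gpsxbse", final "gpsxb".
(Check on "painter": → "qbjoufs" → "qbjou" ✓)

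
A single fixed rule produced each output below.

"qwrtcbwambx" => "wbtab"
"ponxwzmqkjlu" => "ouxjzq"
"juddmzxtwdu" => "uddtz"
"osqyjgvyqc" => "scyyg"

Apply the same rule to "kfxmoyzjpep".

femjy

In each case the input is transformed by: keep every other character starting from the second (positions 2nd, 4th, 6th, ...), then take characters alternately from the front and the back (1st, last, 2nd, 2nd-last, ...).
Doing the same to "kfxmoyzjpep": "femjy".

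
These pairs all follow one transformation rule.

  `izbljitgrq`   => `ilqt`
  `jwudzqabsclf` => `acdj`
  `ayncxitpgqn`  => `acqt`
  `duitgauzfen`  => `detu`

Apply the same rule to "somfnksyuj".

The transformation: keep one character in every 3, starting at position 1 (positions 1st, 4th, 7th, ...), then sort the characters into alphabetical order.
For "somfnksyuj", step one produces "sfsj"; step two turns that into "fjss".

fjss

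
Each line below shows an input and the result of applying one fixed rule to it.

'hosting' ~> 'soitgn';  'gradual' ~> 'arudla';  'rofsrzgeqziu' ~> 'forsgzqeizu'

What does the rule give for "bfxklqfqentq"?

Rule — delete the first character, then swap each adjacent pair of characters (1↔2, 3↔4, ...).
"bfxklqfqentq" → "fxklqfqentq" → "xflkfqeqtnq".

xflkfqeqtnq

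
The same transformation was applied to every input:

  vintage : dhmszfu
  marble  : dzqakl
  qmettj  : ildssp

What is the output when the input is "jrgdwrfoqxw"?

Rule — shift every letter 1 place backward in the alphabet (wrapping around), then swap the first and last characters.
"jrgdwrfoqxw" → "iqfcvqenpwv" → "vqfcvqenpwi".

vqfcvqenpwi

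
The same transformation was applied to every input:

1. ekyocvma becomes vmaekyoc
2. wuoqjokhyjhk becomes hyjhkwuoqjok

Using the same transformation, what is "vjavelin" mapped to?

Each output is the input with this applied: swap the front and back halves of the string, then move the first character to the end.
"vjavelin" → "elinvjav" → "linvjave".
(Check on "ekyocvma": → "cvmaekyo" → "vmaekyoc" ✓)

linvjave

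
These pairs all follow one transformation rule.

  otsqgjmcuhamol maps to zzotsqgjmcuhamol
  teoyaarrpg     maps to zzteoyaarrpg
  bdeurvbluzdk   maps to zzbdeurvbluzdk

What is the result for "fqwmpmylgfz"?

zzfqwmpmylgfz

The pattern: prepend "zz".
Doing the same to "fqwmpmylgfz": "zzfqwmpmylgfz".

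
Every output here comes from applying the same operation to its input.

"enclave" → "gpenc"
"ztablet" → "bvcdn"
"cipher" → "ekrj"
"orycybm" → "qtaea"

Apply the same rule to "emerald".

gogtc

What's happening: delete the last 2 characters, then shift every letter 2 places forward in the alphabet (wrapping around).
Starting from "emerald": after the first operation, "emera"; after the second, "gogtc".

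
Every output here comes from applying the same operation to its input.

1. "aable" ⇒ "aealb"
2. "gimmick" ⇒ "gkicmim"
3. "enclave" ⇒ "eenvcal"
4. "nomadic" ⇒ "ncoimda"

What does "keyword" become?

Looking at the pairs, the operation is to take characters alternately from the front and the back (1st, last, 2nd, 2nd-last, ...).
"keyword" → "kderyow".

kderyow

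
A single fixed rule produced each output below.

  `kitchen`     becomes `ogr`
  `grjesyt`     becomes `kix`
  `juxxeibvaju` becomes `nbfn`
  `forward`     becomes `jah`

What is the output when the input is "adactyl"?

egp

In each case the input is transformed by: shift every letter 4 places forward in the alphabet (wrapping around), then keep one character in every 3, starting at position 1 (positions 1st, 4th, 7th, ...).
Starting from "adactyl": after the first operation, "ehegxcp"; after the second, "egp".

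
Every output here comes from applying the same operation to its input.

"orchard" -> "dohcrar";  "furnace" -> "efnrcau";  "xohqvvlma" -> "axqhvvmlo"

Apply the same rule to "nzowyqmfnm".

nnwoqyfmmz

The transformation: swap each adjacent pair of characters (1↔2, 3↔4, ...), then swap the first and last characters.
On "nzowyqmfnm": the first step gives "znwoqyfmmn", and the second then gives "nnwoqyfmmz".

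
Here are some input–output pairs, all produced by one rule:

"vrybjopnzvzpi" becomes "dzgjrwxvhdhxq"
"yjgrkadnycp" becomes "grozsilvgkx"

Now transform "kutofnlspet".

scbwnvtaxmb

In each case the input is transformed by: shift every letter 8 places forward in the alphabet (wrapping around).
"kutofnlspet" → "scbwnvtaxmb".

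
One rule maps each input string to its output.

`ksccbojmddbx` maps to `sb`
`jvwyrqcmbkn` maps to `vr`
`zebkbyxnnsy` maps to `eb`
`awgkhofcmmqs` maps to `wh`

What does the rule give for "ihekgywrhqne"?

hg

The transformation: keep one character in every 3, starting at position 2 (positions 2nd, 5th, 8th, ...), then delete the last 2 characters.
For "ihekgywrhqne", step one produces "hgrn"; step two turns that into "hg".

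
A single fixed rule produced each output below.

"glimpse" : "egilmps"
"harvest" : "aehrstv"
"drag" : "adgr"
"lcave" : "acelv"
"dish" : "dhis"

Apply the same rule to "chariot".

achiort

The rule is to sort the characters into alphabetical order.
"chariot" → "achiort".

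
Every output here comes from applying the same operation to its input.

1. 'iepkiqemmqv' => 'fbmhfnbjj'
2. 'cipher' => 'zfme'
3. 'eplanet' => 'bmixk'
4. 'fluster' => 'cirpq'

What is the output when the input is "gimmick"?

dfjjf

The transformation: delete the last 2 characters, then shift every letter 3 places backward in the alphabet (wrapping around).
For "gimmick" the result is "dfjjf".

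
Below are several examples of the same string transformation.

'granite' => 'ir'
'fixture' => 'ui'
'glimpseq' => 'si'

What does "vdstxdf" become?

xd

Rule — reverse the string, then keep one character in every 3, starting at position 3 (positions 3rd, 6th, 9th, ...).
Doing the same to "vdstxdf": "xd".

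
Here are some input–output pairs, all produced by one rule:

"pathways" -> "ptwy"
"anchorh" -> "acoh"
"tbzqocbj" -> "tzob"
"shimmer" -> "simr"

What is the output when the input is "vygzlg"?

vgl

Looking at the pairs, the operation is to keep every other character starting from the first (positions 1st, 3rd, 5th, ...).
For "vygzlg" the result is "vgl".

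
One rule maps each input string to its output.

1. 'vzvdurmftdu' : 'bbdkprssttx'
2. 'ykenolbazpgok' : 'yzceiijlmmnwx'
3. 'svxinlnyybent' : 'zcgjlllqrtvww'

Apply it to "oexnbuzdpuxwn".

What's happening: sort the characters into alphabetical order, then shift every letter 2 places backward in the alphabet (wrapping around).
Starting from "oexnbuzdpuxwn": after the first operation, "bdennopuuwxxz"; after the second, "zbcllmnssuvvx".

zbcllmnssuvvx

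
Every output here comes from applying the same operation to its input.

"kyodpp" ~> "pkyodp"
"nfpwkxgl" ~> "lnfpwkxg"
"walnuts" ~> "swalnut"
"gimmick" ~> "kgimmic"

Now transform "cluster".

rcluste

What's happening: move the last character to the front.
"cluster" → "rcluste".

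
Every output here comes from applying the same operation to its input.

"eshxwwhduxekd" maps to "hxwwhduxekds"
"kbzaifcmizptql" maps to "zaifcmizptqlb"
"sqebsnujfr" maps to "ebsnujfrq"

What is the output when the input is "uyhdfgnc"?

In each case the input is transformed by: delete the first character, then move the first character to the end.
Starting from "uyhdfgnc": after the first operation, "yhdfgnc"; after the second, "hdfgncy".
(Check on "kbzaifcmizptql": → "bzaifcmizptql" → "zaifcmizptqlb" ✓)

hdfgncy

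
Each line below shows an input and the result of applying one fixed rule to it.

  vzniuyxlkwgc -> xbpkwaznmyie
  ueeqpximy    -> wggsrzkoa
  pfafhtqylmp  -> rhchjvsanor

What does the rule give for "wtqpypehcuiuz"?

yvsrargjewkwb

Rule — shift every letter 2 places forward in the alphabet (wrapping around).
So "wtqpypehcuiuz" becomes "yvsrargjewkwb".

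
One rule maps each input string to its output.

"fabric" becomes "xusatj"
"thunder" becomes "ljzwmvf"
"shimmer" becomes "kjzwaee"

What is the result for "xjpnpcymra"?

psbjhefqhu

Rule — take characters alternately from the front and the back (1st, last, 2nd, 2nd-last, ...), then shift every letter 8 places backward in the alphabet (wrapping around).
On "xjpnpcymra": the first step gives "xajrpmnypc", and the second then gives "psbjhefqhu".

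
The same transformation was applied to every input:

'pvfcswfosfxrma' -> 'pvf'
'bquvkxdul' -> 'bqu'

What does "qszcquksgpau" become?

The transformation: keep only the first 3 characters.
So "qszcquksgpau" becomes "qsz".

qsz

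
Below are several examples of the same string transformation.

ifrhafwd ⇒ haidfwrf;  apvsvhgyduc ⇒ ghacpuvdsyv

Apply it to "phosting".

The transformation: take characters alternately from the front and the back (1st, last, 2nd, 2nd-last, ...), then move the last 2 characters to the front (rotate right by 2).
Working it through for "phosting": intermediate "pghnoist", final "stpghnoi".

stpghnoi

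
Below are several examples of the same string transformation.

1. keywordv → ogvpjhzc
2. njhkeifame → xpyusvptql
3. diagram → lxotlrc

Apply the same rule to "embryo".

jzpxmc

Each output is the input with this applied: move the last 2 characters to the front (rotate right by 2), then shift every letter 11 places forward in the alphabet (wrapping around).
For "embryo", step one produces "yoembr"; step two turns that into "jzpxmc".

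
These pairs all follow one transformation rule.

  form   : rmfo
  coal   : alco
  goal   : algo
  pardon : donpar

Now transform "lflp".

Rule — swap the front and back halves of the string.
"lflp" → "lplf".

lplf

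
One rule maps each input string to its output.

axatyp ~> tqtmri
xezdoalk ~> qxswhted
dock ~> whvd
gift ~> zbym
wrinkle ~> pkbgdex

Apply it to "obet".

huxm

The rule is to shift every letter 7 places backward in the alphabet (wrapping around).
On "obet" that produces "huxm".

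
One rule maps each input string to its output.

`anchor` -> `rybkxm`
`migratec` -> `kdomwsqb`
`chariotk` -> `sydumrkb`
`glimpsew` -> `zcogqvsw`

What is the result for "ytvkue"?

ueoidf

The transformation: shift every letter 10 places forward in the alphabet (wrapping around), then swap the front and back halves of the string.
On "ytvkue": the first step gives "idfueo", and the second then gives "ueoidf".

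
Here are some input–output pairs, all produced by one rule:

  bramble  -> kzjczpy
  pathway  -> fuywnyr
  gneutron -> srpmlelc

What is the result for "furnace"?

Each output is the input with this applied: move the first 3 characters to the end (rotate left by 3), then shift every letter 2 places backward in the alphabet (wrapping around).
Applying both steps to "furnace": "nacefur", then "lyacdsp".
(Check on "bramble": → "mblebra" → "kzjczpy" ✓)

lyacdsp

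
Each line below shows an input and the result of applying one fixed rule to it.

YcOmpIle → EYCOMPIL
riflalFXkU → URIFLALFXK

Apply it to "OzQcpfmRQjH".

HOZQCPFMRQJ

The pattern: move the last character to the front, then convert every letter to uppercase.
Working it through for "OzQcpfmRQjH": intermediate "HOzQcpfmRQj", final "HOZQCPFMRQJ".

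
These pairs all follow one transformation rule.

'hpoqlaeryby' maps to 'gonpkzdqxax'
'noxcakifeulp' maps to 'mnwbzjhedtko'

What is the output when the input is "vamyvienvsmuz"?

What's happening: shift every letter 1 place backward in the alphabet (wrapping around).
For "vamyvienvsmuz" the result is "uzlxuhdmurlty".

uzlxuhdmurlty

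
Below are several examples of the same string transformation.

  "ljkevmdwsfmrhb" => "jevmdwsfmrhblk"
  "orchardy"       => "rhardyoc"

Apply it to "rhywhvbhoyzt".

hwhvbhoyztry

Each output is the input with this applied: move the first 2 characters to the end (rotate left by 2), then swap the first and last characters.
Applying that to "rhywhvbhoyzt" gives "hwhvbhoyztry".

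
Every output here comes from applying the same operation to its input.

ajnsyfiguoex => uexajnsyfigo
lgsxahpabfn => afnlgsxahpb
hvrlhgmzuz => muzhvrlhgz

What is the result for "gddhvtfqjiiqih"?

The transformation: move the last 3 characters to the front (rotate right by 3), then swap the first and last characters.
Starting from "gddhvtfqjiiqih": after the first operation, "qihgddhvtfqjii"; after the second, "iihgddhvtfqjiq".

iihgddhvtfqjiq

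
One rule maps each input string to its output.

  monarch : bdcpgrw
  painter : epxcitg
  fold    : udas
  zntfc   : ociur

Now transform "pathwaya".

Each output is the input with this applied: shift every letter 11 places backward in the alphabet (wrapping around).
For "pathwaya" the result is "epiwlpnp".

epiwlpnp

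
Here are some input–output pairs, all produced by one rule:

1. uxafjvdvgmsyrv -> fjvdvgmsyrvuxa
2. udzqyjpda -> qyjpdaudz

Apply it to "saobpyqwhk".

The rule is to move the first 3 characters to the end (rotate left by 3).
"saobpyqwhk" → "bpyqwhksao".

bpyqwhksao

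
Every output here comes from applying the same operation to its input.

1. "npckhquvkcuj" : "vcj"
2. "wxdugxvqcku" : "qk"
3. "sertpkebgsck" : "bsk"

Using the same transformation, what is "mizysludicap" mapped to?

dcp

Rule — keep every other character starting from the second (positions 2nd, 4th, 6th, ...), then delete the first 3 characters.
Applying both steps to "mizysludicap": "iyldcp", then "dcp".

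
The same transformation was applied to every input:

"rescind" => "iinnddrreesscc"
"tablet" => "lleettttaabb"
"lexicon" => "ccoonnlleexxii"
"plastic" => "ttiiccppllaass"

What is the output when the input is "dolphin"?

hhiinnddoollpp

Looking at the pairs, the operation is to move the last 3 characters to the front (rotate right by 3), then double every character.
On "dolphin": the first step gives "hindolp", and the second then gives "hhiinnddoollpp".
(Check on "rescind": → "indresc" → "iinnddrreesscc" ✓)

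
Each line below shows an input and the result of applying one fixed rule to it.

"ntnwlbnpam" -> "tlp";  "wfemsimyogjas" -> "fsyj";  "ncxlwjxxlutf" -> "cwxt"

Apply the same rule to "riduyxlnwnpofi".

Looking at the pairs, the operation is to keep one character in every 3, starting at position 2 (positions 2nd, 5th, 8th, ...).
Applying that to "riduyxlnwnpofi" gives "iynpi".

iynpi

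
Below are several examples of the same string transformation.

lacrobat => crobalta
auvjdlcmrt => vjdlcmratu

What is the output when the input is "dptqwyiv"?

tqwyidvp

What's happening: swap the first and last characters, then move the first 2 characters to the end (rotate left by 2).
Starting from "dptqwyiv": after the first operation, "vptqwyid"; after the second, "tqwyidvp".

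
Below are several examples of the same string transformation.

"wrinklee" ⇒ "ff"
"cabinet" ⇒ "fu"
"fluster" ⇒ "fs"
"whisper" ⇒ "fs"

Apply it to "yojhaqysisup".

Rule — shift every letter 1 place forward in the alphabet (wrapping around), then keep only the last 2 characters.
"yojhaqysisup" → "zpkibrztjtvq" → "vq".

vq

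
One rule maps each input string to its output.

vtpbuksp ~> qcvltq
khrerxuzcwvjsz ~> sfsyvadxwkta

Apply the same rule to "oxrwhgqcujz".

Each output is the input with this applied: shift every letter 1 place forward in the alphabet (wrapping around), then delete the first 2 characters.
On "oxrwhgqcujz": the first step gives "pysxihrdvka", and the second then gives "sxihrdvka".
(Check on "vtpbuksp": → "wuqcvltq" → "qcvltq" ✓)

sxihrdvka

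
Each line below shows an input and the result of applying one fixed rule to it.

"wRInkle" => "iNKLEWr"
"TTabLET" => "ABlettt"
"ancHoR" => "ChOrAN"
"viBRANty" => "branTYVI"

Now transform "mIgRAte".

GraTEMi

Looking at the pairs, the operation is to flip the case of every letter, then move the first 2 characters to the end (rotate left by 2).
For "mIgRAte", step one produces "MiGraTE"; step two turns that into "GraTEMi".
(Check on "wRInkle": → "WriNKLE" → "iNKLEWr" ✓)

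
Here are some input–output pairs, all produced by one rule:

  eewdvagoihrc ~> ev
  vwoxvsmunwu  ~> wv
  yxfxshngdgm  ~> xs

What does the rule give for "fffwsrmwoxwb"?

fs

The rule is to keep one character in every 3, starting at position 2 (positions 2nd, 5th, 8th, ...), then delete the last 2 characters.
Doing the same to "fffwsrmwoxwb": "fs".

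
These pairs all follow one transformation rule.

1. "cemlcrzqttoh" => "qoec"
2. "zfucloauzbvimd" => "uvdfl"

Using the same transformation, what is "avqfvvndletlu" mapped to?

dtvv

What's happening: keep one character in every 3, starting at position 2 (positions 2nd, 5th, 8th, ...), then move the first 2 characters to the end (rotate left by 2).
Applying that to "avqfvvndletlu" gives "dtvv".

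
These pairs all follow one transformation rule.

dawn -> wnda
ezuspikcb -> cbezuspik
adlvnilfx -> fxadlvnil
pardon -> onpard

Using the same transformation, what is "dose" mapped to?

In each case the input is transformed by: move the last 2 characters to the front (rotate right by 2).
"dose" → "sedo".

sedo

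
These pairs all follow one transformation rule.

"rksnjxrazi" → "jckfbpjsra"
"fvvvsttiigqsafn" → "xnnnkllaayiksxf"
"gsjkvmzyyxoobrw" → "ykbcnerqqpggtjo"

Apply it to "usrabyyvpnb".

mkjstqqnhft

Rule — shift every letter 8 places backward in the alphabet (wrapping around).
Doing the same to "usrabyyvpnb": "mkjstqqnhft".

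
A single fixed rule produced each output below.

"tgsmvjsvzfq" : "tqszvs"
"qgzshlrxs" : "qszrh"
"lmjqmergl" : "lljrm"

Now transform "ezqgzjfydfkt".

The rule is to keep every other character starting from the first (positions 1st, 3rd, 5th, ...), then take characters alternately from the front and the back (1st, last, 2nd, 2nd-last, ...).
Applying both steps to "ezqgzjfydfkt": "eqzfdk", then "ekqdzf".
(Check on "lmjqmergl": → "ljmrl" → "lljrm" ✓)

ekqdzf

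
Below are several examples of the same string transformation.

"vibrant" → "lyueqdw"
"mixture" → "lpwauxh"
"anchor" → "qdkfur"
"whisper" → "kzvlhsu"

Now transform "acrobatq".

fdrudetw

The pattern: shift every letter 3 places forward in the alphabet (wrapping around), then swap each adjacent pair of characters (1↔2, 3↔4, ...).
Starting from "acrobatq": after the first operation, "dfuredwt"; after the second, "fdrudetw".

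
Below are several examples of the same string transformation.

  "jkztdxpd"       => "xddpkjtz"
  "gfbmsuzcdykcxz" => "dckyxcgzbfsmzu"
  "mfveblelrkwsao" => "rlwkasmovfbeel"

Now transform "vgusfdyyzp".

The rule is to swap the front and back halves of the string, then swap each adjacent pair of characters (1↔2, 3↔4, ...).
Applying both steps to "vgusfdyyzp": "dyyzpvgusf", then "ydzyvpugfs".

ydzyvpugfs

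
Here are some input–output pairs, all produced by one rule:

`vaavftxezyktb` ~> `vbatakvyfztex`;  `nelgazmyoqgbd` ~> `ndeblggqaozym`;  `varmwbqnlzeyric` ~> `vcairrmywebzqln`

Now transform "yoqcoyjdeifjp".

What's happening: take characters alternately from the front and the back (1st, last, 2nd, 2nd-last, ...).
For "yoqcoyjdeifjp" the result is "ypojqfcioeydj".

ypojqfcioeydj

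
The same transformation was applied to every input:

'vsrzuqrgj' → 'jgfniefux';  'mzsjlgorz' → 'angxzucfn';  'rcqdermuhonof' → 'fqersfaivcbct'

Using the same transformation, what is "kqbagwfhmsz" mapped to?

yepouktvagn

The pattern: shift every letter 12 places backward in the alphabet (wrapping around).
So "kqbagwfhmsz" becomes "yepouktvagn".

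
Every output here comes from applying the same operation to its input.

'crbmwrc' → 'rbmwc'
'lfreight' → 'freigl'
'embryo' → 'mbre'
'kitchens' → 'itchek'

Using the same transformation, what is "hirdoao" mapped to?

irdoh

Rule — delete the last 2 characters, then move the first character to the end.
For "hirdoao", step one produces "hirdo"; step two turns that into "irdoh".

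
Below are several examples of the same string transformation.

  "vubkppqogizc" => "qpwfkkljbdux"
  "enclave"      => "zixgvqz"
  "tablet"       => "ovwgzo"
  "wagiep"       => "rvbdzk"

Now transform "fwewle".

arzrgz

Each output is the input with this applied: shift every letter 5 places backward in the alphabet (wrapping around).
Applying that to "fwewle" gives "arzrgz".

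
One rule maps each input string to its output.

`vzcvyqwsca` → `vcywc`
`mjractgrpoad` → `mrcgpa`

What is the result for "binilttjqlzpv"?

bnltqzv

Rule — keep every other character starting from the first (positions 1st, 3rd, 5th, ...).
For "binilttjqlzpv" the result is "bnltqzv".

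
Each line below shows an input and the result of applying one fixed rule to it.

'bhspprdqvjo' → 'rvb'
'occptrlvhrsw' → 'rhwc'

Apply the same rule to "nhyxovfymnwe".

vmey

Rule — move the first 3 characters to the end (rotate left by 3), then keep one character in every 3, starting at position 3 (positions 3rd, 6th, 9th, ...).
Starting from "nhyxovfymnwe": after the first operation, "xovfymnwenhy"; after the second, "vmey".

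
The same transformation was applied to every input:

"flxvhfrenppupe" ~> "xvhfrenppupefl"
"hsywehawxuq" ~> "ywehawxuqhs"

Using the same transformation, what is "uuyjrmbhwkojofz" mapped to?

yjrmbhwkojofzuu

What's happening: move the first 2 characters to the end (rotate left by 2).
So "uuyjrmbhwkojofz" becomes "yjrmbhwkojofzuu".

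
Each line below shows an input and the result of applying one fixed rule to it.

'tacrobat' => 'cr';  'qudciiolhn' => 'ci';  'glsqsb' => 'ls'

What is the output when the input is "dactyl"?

ac

In each case the input is transformed by: swap the front and back halves of the string, then keep only the last 2 characters.
On "dactyl": the first step gives "tyldac", and the second then gives "ac".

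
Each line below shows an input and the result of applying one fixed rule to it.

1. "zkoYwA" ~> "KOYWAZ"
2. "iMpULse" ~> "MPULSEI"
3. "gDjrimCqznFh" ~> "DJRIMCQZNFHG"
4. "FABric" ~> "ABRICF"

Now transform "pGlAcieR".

What's happening: move the first character to the end, then convert every letter to uppercase.
"pGlAcieR" → "GlAcieRp" → "GLACIERP".

GLACIERP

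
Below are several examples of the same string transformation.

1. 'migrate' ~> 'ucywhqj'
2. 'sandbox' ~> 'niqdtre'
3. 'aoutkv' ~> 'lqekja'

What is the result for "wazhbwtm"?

In each case the input is transformed by: move the last character to the front, then shift every letter 10 places backward in the alphabet (wrapping around).
For "wazhbwtm", step one produces "mwazhbwt"; step two turns that into "cmqpxrmj".

cmqpxrmj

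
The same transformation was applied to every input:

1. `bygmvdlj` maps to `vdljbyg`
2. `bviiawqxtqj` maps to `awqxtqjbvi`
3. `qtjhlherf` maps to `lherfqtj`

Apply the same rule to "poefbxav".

Rule — move the first 3 characters to the end (rotate left by 3), then delete the first character.
On "poefbxav": the first step gives "fbxavpoe", and the second then gives "bxavpoe".

bxavpoe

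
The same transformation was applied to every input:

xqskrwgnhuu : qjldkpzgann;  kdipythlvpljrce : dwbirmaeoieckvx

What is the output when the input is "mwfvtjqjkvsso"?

fpyomcjcdollh

What's happening: shift every letter 7 places backward in the alphabet (wrapping around).
On "mwfvtjqjkvsso" that produces "fpyomcjcdollh".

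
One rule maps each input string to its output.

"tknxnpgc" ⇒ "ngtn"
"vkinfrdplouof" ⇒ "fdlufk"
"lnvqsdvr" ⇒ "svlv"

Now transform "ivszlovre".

lvev

Each output is the input with this applied: move the first 3 characters to the end (rotate left by 3), then keep every other character starting from the second (positions 2nd, 4th, 6th, ...).
On "ivszlovre": the first step gives "zlovreivs", and the second then gives "lvev".
(Check on "vkinfrdplouof": → "nfrdplouofvki" → "fdlufk" ✓)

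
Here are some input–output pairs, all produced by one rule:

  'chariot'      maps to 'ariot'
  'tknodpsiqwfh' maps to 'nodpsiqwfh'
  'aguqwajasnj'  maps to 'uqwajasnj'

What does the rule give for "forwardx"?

rwardx

Each output is the input with this applied: delete the first 2 characters.
On "forwardx" that produces "rwardx".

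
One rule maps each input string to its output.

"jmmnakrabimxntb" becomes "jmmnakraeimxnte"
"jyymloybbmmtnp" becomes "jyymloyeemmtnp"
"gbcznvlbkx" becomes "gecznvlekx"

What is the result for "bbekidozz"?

Looking at the pairs, the operation is to replace every "b" with "e".
On "bbekidozz" that produces "eeekidozz".

eeekidozz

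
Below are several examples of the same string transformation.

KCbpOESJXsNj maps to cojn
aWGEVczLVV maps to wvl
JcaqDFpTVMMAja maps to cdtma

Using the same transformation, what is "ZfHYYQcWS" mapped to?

fyw

The pattern: keep one character in every 3, starting at position 2 (positions 2nd, 5th, 8th, ...), then convert every letter to lowercase.
Applying both steps to "ZfHYYQcWS": "fYW", then "fyw".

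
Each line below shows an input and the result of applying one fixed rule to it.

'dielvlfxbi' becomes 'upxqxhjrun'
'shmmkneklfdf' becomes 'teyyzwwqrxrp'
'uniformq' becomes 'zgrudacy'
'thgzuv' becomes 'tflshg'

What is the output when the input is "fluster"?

Each output is the input with this applied: swap each adjacent pair of characters (1↔2, 3↔4, ...), then shift every letter 12 places forward in the alphabet (wrapping around).
"fluster" → "lfsuetr" → "xregqfd".

xregqfd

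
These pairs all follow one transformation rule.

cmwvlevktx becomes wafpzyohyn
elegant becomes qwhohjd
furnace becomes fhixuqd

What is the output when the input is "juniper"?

Looking at the pairs, the operation is to move the last 2 characters to the front (rotate right by 2), then shift every letter 3 places forward in the alphabet (wrapping around).
For "juniper", step one produces "erjunip"; step two turns that into "humxqls".
(Check on "furnace": → "cefurna" → "fhixuqd" ✓)

humxqls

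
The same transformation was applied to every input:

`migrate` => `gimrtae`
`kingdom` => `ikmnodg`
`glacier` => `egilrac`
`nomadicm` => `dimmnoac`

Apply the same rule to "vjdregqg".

What's happening: sort the characters into alphabetical order, then move the first 2 characters to the end (rotate left by 2).
"vjdregqg" → "deggjqrv" → "ggjqrvde".
(Check on "nomadicm": → "acdimmno" → "dimmnoac" ✓)

ggjqrvde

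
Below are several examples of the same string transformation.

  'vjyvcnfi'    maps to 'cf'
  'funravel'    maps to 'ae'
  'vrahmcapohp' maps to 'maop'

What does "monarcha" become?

The rule is to delete the first 3 characters, then keep every other character starting from the second (positions 2nd, 4th, 6th, ...).
For "monarcha", step one produces "archa"; step two turns that into "rh".

rh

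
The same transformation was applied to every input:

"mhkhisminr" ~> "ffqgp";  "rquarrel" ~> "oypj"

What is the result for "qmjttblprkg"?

krzni

The transformation: keep every other character starting from the second (positions 2nd, 4th, 6th, ...), then shift every letter 2 places backward in the alphabet (wrapping around).
Starting from "qmjttblprkg": after the first operation, "mtbpk"; after the second, "krzni".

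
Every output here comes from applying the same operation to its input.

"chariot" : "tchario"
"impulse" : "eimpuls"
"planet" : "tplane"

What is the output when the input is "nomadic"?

cnomadi

Looking at the pairs, the operation is to move the last character to the front.
On "nomadic" that produces "cnomadi".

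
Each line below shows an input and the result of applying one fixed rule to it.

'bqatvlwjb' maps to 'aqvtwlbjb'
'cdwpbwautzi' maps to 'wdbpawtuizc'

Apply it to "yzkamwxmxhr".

What's happening: move the first character to the end, then swap each adjacent pair of characters (1↔2, 3↔4, ...).
Applying both steps to "yzkamwxmxhr": "zkamwxmxhry", then "kzmaxwxmrhy".

kzmaxwxmrhy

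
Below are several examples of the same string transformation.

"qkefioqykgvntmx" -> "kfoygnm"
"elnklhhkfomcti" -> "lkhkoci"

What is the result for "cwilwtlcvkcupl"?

wltckul

What's happening: keep every other character starting from the second (positions 2nd, 4th, 6th, ...).
Doing the same to "cwilwtlcvkcupl": "wltckul".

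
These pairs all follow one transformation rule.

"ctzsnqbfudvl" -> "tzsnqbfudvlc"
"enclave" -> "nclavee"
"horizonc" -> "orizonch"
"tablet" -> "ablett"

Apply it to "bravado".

Rule — move the first character to the end.
Doing the same to "bravado": "ravadob".

ravadob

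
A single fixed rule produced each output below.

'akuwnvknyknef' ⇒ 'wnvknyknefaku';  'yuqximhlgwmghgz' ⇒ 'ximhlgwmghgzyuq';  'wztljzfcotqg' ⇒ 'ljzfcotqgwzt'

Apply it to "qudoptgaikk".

optgaikkqud

The pattern: move the first 3 characters to the end (rotate left by 3).
"qudoptgaikk" → "optgaikkqud".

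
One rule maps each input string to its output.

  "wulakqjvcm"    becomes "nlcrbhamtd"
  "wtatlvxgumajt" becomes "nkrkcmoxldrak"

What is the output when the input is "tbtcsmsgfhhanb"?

Rule — shift every letter 9 places backward in the alphabet (wrapping around).
For "tbtcsmsgfhhanb" the result is "ksktjdjxwyyres".

ksktjdjxwyyres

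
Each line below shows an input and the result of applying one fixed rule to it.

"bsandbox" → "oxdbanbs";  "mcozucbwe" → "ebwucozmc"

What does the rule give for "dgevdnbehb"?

hbbednevdg

The transformation: swap each adjacent pair of characters (1↔2, 3↔4, ...), then reverse the string.
Starting from "dgevdnbehb": after the first operation, "gdvendebbh"; after the second, "hbbednevdg".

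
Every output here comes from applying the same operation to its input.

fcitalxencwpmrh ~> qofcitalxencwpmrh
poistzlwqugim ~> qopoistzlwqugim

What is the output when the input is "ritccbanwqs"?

The transformation: prepend "qo".
For "ritccbanwqs" the result is "qoritccbanwqs".

qoritccbanwqs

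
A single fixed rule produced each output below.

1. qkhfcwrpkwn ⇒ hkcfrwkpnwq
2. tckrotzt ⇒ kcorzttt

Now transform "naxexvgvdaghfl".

xaxegvdvgafhnl

Rule — move the first character to the end, then swap each adjacent pair of characters (1↔2, 3↔4, ...).
Working it through for "naxexvgvdaghfl": intermediate "axexvgvdaghfln", final "xaxegvdvgafhnl".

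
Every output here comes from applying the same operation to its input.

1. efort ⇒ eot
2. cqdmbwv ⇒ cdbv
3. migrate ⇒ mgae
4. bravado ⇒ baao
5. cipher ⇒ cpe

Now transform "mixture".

mxue

The pattern: keep every other character starting from the first (positions 1st, 3rd, 5th, ...).
Applying that to "mixture" gives "mxue".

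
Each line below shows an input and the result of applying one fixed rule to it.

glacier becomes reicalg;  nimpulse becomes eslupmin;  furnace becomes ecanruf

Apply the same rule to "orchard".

Each output is the input with this applied: reverse the string.
So "orchard" becomes "drahcro".

drahcro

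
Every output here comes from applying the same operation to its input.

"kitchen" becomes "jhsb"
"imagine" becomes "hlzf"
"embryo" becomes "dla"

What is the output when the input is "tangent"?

szmf

Looking at the pairs, the operation is to shift every letter 1 place backward in the alphabet (wrapping around), then delete the last 3 characters.
On "tangent": the first step gives "szmfdms", and the second then gives "szmf".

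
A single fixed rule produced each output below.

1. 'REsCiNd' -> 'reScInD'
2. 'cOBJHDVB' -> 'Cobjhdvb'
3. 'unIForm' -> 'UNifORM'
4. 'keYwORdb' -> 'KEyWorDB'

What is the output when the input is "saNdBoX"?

SAnDbOx

The transformation: flip the case of every letter.
On "saNdBoX" that produces "SAnDbOx".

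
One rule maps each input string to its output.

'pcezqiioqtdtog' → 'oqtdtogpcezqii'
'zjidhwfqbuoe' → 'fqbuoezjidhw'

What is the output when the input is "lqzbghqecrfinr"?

Each output is the input with this applied: swap the front and back halves of the string.
For "lqzbghqecrfinr" the result is "ecrfinrlqzbghq".

ecrfinrlqzbghq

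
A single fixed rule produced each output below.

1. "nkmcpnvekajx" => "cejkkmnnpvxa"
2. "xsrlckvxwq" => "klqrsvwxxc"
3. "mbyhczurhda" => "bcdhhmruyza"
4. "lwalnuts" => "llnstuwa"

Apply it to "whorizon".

What's happening: sort the characters into alphabetical order, then move the first character to the end.
Applying that to "whorizon" gives "inoorwzh".

inoorwzh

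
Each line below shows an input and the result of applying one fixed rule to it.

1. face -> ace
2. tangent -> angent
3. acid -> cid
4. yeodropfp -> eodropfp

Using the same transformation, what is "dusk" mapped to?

The pattern: delete the first character.
"dusk" → "usk".

usk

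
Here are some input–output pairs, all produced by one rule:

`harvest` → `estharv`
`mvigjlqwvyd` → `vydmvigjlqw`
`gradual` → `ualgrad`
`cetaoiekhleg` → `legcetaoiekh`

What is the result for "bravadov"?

Each output is the input with this applied: move the last 3 characters to the front (rotate right by 3).
So "bravadov" becomes "dovbrava".

dovbrava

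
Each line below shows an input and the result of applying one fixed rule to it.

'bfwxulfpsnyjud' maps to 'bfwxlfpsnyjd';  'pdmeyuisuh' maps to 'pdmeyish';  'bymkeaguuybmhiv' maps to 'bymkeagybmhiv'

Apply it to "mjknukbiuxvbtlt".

mjknkbixvbtlt

In each case the input is transformed by: remove every "u".
"mjknukbiuxvbtlt" → "mjknkbixvbtlt".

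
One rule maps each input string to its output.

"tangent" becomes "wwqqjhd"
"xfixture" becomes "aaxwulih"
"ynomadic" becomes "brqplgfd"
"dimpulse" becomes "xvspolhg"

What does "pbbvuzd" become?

Rule — sort the characters into reverse alphabetical order, then shift every letter 3 places forward in the alphabet (wrapping around).
For "pbbvuzd" the result is "cyxsgee".

cyxsgee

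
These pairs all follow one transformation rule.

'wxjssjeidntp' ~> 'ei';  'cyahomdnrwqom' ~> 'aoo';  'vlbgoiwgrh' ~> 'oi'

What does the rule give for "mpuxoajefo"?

uoaeo

In each case the input is transformed by: keep only the vowels.
On "mpuxoajefo" that produces "uoaeo".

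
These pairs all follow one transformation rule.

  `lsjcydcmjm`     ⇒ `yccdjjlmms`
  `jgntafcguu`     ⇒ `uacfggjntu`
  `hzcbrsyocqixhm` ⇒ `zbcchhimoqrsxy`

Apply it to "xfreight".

Each output is the input with this applied: sort the characters into alphabetical order, then move the last character to the front.
"xfreight" → "xefghirt".

xefghirt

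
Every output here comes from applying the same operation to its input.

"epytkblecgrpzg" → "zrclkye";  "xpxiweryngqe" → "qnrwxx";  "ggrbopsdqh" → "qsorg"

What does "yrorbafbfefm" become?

fffboy

Rule — keep every other character starting from the first (positions 1st, 3rd, 5th, ...), then reverse the string.
"yrorbafbfefm" → "yobfff" → "fffboy".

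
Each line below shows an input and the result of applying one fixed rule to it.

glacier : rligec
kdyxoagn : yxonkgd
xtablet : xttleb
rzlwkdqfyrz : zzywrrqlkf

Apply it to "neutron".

Each output is the input with this applied: sort the characters into reverse alphabetical order, then delete the last character.
For "neutron", step one produces "utronne"; step two turns that into "utronn".
(Check on "xtablet": → "xttleba" → "xttleb" ✓)

utronn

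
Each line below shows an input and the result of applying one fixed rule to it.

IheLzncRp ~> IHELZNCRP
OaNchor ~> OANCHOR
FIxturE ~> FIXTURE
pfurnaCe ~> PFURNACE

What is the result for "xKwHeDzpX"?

XKWHEDZPX

What's happening: convert every letter to uppercase.
On "xKwHeDzpX" that produces "XKWHEDZPX".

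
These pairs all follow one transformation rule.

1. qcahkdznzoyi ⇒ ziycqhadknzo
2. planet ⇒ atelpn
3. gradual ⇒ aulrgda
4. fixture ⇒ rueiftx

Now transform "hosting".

nigohts

The transformation: swap each adjacent pair of characters (1↔2, 3↔4, ...), then move the last 3 characters to the front (rotate right by 3).
For "hosting", step one produces "ohtsnig"; step two turns that into "nigohts".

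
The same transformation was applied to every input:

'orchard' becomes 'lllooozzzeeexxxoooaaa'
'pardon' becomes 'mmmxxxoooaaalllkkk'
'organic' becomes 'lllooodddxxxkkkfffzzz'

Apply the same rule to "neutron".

kkkbbbrrrqqqooolllkkk

In each case the input is transformed by: repeat every character 3 times, then shift every letter 3 places backward in the alphabet (wrapping around).
"neutron" → "nnneeeuuutttrrrooonnn" → "kkkbbbrrrqqqooolllkkk".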